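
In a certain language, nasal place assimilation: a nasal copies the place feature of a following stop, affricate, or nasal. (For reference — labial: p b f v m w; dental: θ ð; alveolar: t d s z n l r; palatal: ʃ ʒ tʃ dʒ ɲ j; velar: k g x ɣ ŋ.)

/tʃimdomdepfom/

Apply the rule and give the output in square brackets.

[tʃindondepfom]

/m/ before /d/ (alveolar) → [n]
/m/ before /d/ (alveolar) → [n]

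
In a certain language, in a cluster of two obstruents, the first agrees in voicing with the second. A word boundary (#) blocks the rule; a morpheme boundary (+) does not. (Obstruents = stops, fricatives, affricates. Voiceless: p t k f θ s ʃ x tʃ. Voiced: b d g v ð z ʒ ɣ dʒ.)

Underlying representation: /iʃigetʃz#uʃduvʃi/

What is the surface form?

[iʃigedʒz#uʒdufʃi]

/tʃ/ before /z/ (voiced) → [dʒ]
/ʃ/ before /d/ (voiced) → [ʒ]
/v/ before /ʃ/ (voiceless) → [f]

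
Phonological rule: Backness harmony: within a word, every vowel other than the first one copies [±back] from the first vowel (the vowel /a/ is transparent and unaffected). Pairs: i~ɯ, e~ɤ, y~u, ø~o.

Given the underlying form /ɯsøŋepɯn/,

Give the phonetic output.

[ɯsoŋɤpɯn]

/ø/ harmonizes with /ɯ/ ([+back]) → [o]
/e/ harmonizes with /ɯ/ ([+back]) → [ɤ]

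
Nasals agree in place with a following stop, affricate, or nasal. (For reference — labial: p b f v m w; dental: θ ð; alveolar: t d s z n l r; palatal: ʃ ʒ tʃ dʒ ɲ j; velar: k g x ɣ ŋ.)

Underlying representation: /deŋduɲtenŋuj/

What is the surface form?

[dendunteŋŋuj]

/ŋ/ before /d/ (alveolar) → [n]
/ɲ/ before /t/ (alveolar) → [n]
/n/ before /ŋ/ (velar) → [ŋ]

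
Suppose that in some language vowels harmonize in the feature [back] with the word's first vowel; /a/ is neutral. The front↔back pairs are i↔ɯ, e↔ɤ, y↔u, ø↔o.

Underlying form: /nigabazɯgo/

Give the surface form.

/ɯ/ harmonizes with /i/ ([-back]) → [i]
/o/ harmonizes with /i/ ([-back]) → [ø]

[nigabazigø]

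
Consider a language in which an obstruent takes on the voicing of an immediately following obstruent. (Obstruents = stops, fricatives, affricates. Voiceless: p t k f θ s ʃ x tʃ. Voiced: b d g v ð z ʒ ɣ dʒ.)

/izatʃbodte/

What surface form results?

/tʃ/ before /b/ (voiced) → [dʒ]
/d/ before /t/ (voiceless) → [t]

[izadʒbotte]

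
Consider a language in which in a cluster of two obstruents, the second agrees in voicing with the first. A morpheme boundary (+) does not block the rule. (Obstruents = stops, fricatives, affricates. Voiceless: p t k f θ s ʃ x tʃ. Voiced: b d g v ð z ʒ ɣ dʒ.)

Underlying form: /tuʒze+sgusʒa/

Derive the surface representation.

[tuʒze+skusʃa]

/g/ after /s/ (voiceless) → [k]
/ʒ/ after /s/ (voiceless) → [ʃ]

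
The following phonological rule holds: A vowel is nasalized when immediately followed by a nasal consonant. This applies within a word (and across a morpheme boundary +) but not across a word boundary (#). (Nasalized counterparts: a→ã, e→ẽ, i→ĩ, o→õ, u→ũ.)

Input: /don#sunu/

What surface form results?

[dõn#sũnu]

/o/ before nasal /n/ → [õ]
/u/ before nasal /n/ → [ũ]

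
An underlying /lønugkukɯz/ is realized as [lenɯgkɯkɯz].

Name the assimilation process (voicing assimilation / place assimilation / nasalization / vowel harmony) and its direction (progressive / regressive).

/ø/→[e] /u/→[ɯ] /u/→[ɯ].
Vowels agree with the last vowel, so the harmony is regressive.

vowel harmony, regressive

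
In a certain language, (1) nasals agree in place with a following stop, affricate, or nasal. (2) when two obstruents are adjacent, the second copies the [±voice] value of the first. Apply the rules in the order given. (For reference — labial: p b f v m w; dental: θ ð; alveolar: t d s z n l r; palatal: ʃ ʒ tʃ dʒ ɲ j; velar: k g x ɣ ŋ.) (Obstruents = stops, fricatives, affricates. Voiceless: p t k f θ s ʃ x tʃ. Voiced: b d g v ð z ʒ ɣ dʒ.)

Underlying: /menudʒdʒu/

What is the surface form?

[menudʒdʒu]

Rule 1: no segment meets the rule's conditions; no change.
After rule 1: menudʒdʒu
Rule 2: no segment meets the rule's conditions; no change.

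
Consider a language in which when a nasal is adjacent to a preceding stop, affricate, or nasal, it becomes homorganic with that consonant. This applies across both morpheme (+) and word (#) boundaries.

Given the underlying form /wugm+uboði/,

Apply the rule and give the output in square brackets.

[wugŋ+uboði]

/m/ after /g/ (velar) → [ŋ]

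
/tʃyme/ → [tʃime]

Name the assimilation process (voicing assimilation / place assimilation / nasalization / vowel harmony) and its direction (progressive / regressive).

vowel harmony, regressive

/y/→[i].
Vowels agree with the last vowel, so the harmony is regressive.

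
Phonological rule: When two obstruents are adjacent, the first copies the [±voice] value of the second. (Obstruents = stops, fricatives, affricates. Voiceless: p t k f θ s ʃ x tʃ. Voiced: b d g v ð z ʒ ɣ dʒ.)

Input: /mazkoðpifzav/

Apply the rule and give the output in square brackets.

[maskoθpivzav]

/z/ before /k/ (voiceless) → [s]
/ð/ before /p/ (voiceless) → [θ]
/f/ before /z/ (voiced) → [v]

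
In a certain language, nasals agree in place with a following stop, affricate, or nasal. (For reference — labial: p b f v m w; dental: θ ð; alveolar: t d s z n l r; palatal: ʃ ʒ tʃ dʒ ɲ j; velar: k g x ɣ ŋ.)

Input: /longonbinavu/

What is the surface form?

/n/ before /g/ (velar) → [ŋ]
/n/ before /b/ (labial) → [m]

[loŋgombinavu]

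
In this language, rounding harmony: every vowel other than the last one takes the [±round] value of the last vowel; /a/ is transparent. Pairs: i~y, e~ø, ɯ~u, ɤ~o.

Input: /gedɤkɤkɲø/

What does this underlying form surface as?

[gødokokɲø]

/e/ harmonizes with /ø/ ([+round]) → [ø]
/ɤ/ harmonizes with /ø/ ([+round]) → [o]
/ɤ/ harmonizes with /ø/ ([+round]) → [o]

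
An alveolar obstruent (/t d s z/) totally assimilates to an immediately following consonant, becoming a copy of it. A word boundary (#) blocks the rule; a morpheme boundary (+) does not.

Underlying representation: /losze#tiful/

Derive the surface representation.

[lozze#tiful]

/s/ before /z/ → [z] (total assimilation)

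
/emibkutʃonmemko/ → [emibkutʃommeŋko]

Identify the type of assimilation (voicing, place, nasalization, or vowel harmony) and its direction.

place assimilation, regressive

/n/→[m] /m/→[ŋ].
Each target copies a feature from the following segment, so the direction is regressive.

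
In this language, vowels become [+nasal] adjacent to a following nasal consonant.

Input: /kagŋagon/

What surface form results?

/o/ before nasal /n/ → [õ]

[kagŋagõn]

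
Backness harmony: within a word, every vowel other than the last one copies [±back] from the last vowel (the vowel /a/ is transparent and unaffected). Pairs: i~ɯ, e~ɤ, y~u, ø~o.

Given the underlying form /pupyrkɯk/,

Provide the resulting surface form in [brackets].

/y/ harmonizes with /ɯ/ ([+back]) → [u]

[pupurkɯk]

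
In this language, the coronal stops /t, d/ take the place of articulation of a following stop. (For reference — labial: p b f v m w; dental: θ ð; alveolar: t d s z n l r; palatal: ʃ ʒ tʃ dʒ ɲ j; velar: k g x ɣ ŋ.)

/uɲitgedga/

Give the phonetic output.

[uɲikgegga]

/t/ before /g/ (velar) → [k]
/d/ before /g/ (velar) → [g]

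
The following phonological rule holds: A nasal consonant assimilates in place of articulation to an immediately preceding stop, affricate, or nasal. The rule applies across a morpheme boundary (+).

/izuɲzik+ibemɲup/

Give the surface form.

/ɲ/ after /m/ (labial) → [m]

[izuɲzik+ibemmup]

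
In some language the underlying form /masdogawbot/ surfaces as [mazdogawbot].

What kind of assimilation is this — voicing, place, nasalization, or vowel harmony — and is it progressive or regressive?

/s/→[z].
Each target copies a feature from the following segment, so the direction is regressive.

voicing assimilation, regressive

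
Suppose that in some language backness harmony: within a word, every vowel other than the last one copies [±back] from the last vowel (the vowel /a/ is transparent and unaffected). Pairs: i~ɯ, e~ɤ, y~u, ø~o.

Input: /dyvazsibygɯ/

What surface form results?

/y/ harmonizes with /ɯ/ ([+back]) → [u]
/i/ harmonizes with /ɯ/ ([+back]) → [ɯ]
/y/ harmonizes with /ɯ/ ([+back]) → [u]

[duvazsɯbugɯ]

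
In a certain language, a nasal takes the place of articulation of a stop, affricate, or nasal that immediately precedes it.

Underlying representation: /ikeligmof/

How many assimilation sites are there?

/m/ after /g/ (velar) → [ŋ]
1 segment changes.

1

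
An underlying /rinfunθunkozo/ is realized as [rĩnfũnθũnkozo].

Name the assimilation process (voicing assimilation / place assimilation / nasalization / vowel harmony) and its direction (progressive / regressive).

/i/→[ĩ] /u/→[ũ] /u/→[ũ].
Each target copies a feature from the following segment, so the direction is regressive.

nasalization, regressive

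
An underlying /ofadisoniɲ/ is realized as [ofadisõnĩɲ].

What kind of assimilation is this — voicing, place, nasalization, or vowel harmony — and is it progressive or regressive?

/o/→[õ] /i/→[ĩ].
Each target copies a feature from the following segment, so the direction is regressive.

nasalization, regressive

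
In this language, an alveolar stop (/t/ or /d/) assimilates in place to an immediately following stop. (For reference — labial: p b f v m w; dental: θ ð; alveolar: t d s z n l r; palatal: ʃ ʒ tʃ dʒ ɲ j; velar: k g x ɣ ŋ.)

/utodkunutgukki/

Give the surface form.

/d/ before /k/ (velar) → [g]
/t/ before /g/ (velar) → [k]

[utogkunukgukki]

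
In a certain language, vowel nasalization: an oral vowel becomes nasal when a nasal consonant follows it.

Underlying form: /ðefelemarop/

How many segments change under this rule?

/e/ before nasal /m/ → [ẽ]
1 segment changes.

1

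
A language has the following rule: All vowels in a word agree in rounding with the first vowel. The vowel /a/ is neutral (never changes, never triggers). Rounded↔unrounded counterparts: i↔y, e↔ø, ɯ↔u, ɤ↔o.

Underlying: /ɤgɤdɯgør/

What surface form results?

/ø/ harmonizes with /ɤ/ ([-round]) → [e]

[ɤgɤdɯger]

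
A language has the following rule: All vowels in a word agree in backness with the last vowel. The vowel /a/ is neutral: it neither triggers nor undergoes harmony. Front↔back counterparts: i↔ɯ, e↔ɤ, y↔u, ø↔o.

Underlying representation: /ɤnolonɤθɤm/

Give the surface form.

[ɤnolonɤθɤm]

no segment meets the rule's conditions; no change.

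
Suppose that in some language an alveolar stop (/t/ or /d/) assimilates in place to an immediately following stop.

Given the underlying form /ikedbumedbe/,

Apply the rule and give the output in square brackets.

[ikebbumebbe]

/d/ before /b/ (labial) → [b]
/d/ before /b/ (labial) → [b]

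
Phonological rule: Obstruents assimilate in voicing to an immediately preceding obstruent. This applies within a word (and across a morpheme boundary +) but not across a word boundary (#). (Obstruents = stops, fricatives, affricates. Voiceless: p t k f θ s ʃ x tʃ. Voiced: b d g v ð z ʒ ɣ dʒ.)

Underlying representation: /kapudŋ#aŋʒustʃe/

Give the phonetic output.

no segment meets the rule's conditions; no change.

[kapudŋ#aŋʒustʃe]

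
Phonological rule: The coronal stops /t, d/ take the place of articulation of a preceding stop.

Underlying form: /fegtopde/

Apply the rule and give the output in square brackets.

[fegkopbe]

/t/ after /g/ (velar) → [k]
/d/ after /p/ (labial) → [b]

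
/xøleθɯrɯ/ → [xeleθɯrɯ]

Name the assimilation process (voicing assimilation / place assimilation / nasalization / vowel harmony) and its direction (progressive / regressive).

/ø/→[e].
Vowels agree with the last vowel, so the harmony is regressive.

vowel harmony, regressive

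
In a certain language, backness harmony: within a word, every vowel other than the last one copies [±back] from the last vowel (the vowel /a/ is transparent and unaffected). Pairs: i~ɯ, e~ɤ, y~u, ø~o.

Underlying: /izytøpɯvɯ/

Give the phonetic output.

[ɯzutopɯvɯ]

/i/ harmonizes with /ɯ/ ([+back]) → [ɯ]
/y/ harmonizes with /ɯ/ ([+back]) → [u]
/ø/ harmonizes with /ɯ/ ([+back]) → [o]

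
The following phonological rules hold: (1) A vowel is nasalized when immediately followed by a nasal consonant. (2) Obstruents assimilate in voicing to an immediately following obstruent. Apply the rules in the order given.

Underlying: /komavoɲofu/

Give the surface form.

[kõmavõɲofu]

Rule 1: /o/ before nasal /m/ → [õ]
Rule 1: /o/ before nasal /ɲ/ → [õ]
After rule 1: kõmavõɲofu
Rule 2: no segment meets the rule's conditions; no change.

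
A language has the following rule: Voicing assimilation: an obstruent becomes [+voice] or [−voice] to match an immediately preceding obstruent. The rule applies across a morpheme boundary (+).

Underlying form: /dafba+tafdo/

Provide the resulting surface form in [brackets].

/b/ after /f/ (voiceless) → [p]
/d/ after /f/ (voiceless) → [t]

[dafpa+tafto]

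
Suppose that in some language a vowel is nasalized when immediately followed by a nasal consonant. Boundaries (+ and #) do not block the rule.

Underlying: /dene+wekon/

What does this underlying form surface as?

[dẽne+wekõn]

/e/ before nasal /n/ → [ẽ]
/o/ before nasal /n/ → [õ]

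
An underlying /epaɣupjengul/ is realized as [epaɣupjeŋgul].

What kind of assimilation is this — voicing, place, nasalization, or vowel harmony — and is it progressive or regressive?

place assimilation, regressive

/n/→[ŋ].
Each target copies a feature from the following segment, so the direction is regressive.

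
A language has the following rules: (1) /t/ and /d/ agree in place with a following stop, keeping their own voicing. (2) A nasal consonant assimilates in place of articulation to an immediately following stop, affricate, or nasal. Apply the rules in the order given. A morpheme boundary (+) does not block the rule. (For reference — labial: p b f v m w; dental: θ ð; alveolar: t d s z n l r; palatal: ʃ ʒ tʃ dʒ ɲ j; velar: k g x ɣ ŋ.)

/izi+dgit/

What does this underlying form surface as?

Rule 1: /d/ before /g/ (velar) → [g]
After rule 1: izi+ggit
Rule 2: no segment meets the rule's conditions; no change.

[izi+ggit]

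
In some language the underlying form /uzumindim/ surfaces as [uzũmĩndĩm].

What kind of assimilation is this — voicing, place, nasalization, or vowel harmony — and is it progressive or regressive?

nasalization, regressive

/u/→[ũ] /i/→[ĩ] /i/→[ĩ].
Each target copies a feature from the following segment, so the direction is regressive.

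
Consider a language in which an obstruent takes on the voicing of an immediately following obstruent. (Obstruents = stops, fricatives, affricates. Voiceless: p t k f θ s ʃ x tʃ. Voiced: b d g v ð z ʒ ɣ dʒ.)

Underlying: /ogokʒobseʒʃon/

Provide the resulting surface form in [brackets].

/k/ before /ʒ/ (voiced) → [g]
/b/ before /s/ (voiceless) → [p]
/ʒ/ before /ʃ/ (voiceless) → [ʃ]

[ogogʒopseʃʃon]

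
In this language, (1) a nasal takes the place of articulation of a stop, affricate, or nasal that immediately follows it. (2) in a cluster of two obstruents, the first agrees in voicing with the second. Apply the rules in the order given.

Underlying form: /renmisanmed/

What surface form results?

[remmisammed]

Rule 1: /n/ before /m/ (labial) → [m]
Rule 1: /n/ before /m/ (labial) → [m]
After rule 1: remmisammed
Rule 2: no segment meets the rule's conditions; no change.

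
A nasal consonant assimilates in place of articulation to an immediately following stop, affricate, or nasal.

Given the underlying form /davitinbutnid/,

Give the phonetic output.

/n/ before /b/ (labial) → [m]

[davitimbutnid]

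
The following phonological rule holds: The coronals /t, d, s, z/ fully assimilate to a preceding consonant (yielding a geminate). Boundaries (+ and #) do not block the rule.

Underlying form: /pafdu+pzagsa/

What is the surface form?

[paffu+ppagga]

/d/ after /f/ → [f] (total assimilation)
/z/ after /p/ → [p] (total assimilation)
/s/ after /g/ → [g] (total assimilation)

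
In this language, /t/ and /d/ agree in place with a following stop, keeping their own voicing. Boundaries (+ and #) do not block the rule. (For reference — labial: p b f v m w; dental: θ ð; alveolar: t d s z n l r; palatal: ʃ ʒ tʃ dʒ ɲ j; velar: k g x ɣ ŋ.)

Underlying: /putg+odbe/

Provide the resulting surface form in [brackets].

/t/ before /g/ (velar) → [k]
/d/ before /b/ (labial) → [b]

[pukg+obbe]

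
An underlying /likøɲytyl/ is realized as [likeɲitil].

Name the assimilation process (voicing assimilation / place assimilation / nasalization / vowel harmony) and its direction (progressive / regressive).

/ø/→[e] /y/→[i] /y/→[i].
Vowels agree with the first vowel, so the harmony is progressive.

vowel harmony, progressive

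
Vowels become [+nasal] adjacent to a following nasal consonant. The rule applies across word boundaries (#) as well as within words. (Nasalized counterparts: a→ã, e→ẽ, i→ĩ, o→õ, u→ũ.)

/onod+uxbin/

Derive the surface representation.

[õnod+uxbĩn]

/o/ before nasal /n/ → [õ]
/i/ before nasal /n/ → [ĩ]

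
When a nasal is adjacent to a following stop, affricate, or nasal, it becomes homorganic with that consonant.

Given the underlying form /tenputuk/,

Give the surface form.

[temputuk]

/n/ before /p/ (labial) → [m]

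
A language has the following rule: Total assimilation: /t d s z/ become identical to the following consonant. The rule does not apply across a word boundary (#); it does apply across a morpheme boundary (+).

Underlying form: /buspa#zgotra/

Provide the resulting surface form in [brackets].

[buppa#ggorra]

/s/ before /p/ → [p] (total assimilation)
/z/ before /g/ → [g] (total assimilation)
/t/ before /r/ → [r] (total assimilation)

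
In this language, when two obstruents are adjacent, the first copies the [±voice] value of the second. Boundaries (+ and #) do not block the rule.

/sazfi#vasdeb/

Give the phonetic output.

[sasfi#vazdeb]

/z/ before /f/ (voiceless) → [s]
/s/ before /d/ (voiced) → [z]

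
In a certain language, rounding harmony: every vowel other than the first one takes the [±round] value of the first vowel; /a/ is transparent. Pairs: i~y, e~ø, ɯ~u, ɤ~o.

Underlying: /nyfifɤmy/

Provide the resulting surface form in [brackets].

/i/ harmonizes with /y/ ([+round]) → [y]
/ɤ/ harmonizes with /y/ ([+round]) → [o]

[nyfyfomy]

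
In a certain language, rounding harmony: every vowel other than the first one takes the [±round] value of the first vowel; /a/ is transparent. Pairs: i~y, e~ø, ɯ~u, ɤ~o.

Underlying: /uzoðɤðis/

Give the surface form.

/ɤ/ harmonizes with /u/ ([+round]) → [o]
/i/ harmonizes with /u/ ([+round]) → [y]

[uzoðoðys]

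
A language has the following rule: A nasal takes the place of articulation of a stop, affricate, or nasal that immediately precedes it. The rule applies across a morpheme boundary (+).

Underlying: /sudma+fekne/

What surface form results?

[sudna+fekŋe]

/m/ after /d/ (alveolar) → [n]
/n/ after /k/ (velar) → [ŋ]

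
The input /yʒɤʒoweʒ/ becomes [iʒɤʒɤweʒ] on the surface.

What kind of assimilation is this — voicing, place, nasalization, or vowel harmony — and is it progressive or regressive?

/y/→[i] /o/→[ɤ].
Vowels agree with the last vowel, so the harmony is regressive.

vowel harmony, regressive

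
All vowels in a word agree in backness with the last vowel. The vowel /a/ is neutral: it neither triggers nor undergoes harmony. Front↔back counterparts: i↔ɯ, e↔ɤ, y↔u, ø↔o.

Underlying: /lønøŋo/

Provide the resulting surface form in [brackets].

/ø/ harmonizes with /o/ ([+back]) → [o]
/ø/ harmonizes with /o/ ([+back]) → [o]

[lonoŋo]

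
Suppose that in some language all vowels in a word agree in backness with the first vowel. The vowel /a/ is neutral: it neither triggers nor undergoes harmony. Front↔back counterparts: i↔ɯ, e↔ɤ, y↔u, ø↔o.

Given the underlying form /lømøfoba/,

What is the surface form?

/o/ harmonizes with /ø/ ([-back]) → [ø]

[lømøføba]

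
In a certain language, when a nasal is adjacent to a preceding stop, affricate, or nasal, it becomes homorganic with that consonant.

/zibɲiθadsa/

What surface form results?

[zibmiθadsa]

/ɲ/ after /b/ (labial) → [m]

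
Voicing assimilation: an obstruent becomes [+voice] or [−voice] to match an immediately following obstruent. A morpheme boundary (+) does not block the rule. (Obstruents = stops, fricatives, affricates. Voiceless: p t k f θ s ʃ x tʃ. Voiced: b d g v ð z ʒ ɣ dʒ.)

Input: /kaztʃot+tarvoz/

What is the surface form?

/z/ before /tʃ/ (voiceless) → [s]

[kastʃot+tarvoz]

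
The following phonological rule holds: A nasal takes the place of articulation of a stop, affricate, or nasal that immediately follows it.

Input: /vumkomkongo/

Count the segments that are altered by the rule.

3

/m/ before /k/ (velar) → [ŋ]
/m/ before /k/ (velar) → [ŋ]
/n/ before /g/ (velar) → [ŋ]
3 segments change.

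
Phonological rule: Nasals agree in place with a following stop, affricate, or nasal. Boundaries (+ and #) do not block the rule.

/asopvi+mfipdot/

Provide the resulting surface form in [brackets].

no segment meets the rule's conditions; no change.

[asopvi+mfipdot]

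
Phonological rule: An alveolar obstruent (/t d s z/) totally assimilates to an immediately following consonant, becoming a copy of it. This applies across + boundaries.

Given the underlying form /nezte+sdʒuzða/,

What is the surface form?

[nette+dʒdʒuðða]

/z/ before /t/ → [t] (total assimilation)
/s/ before /dʒ/ → [dʒ] (total assimilation)
/z/ before /ð/ → [ð] (total assimilation)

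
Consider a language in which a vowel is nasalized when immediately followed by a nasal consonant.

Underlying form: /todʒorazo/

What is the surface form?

no segment meets the rule's conditions; no change.

[todʒorazo]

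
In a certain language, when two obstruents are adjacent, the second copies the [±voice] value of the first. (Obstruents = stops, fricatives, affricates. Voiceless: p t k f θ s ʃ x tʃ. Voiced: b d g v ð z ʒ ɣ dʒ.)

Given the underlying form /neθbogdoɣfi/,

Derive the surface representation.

/b/ after /θ/ (voiceless) → [p]
/f/ after /ɣ/ (voiced) → [v]

[neθpogdoɣvi]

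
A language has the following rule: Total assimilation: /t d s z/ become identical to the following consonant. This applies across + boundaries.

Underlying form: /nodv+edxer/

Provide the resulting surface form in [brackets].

[novv+exxer]

/d/ before /v/ → [v] (total assimilation)
/d/ before /x/ → [x] (total assimilation)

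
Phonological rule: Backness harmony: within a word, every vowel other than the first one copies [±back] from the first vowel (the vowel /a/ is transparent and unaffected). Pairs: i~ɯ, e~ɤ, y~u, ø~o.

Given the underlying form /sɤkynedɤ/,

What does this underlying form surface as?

/y/ harmonizes with /ɤ/ ([+back]) → [u]
/e/ harmonizes with /ɤ/ ([+back]) → [ɤ]

[sɤkunɤdɤ]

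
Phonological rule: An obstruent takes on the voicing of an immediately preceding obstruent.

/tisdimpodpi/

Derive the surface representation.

/d/ after /s/ (voiceless) → [t]
/p/ after /d/ (voiced) → [b]

[tistimpodbi]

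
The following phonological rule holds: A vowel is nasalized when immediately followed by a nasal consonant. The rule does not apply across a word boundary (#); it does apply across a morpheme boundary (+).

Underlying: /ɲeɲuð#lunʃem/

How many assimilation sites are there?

/e/ before nasal /ɲ/ → [ẽ]
/u/ before nasal /n/ → [ũ]
/e/ before nasal /m/ → [ẽ]
3 segments change.

3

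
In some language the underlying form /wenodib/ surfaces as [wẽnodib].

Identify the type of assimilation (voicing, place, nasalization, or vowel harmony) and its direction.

nasalization, regressive

/e/→[ẽ].
Each target copies a feature from the following segment, so the direction is regressive.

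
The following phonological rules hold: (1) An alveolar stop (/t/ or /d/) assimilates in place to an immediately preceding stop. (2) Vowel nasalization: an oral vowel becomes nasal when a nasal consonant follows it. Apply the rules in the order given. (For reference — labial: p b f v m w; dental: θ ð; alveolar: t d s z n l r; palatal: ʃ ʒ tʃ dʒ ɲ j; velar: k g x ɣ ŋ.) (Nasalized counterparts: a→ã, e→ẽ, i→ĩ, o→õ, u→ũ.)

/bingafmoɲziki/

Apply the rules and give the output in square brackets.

[bĩngafmõɲziki]

Rule 1: no segment meets the rule's conditions; no change.
After rule 1: bingafmoɲziki
Rule 2: /i/ before nasal /n/ → [ĩ]
Rule 2: /o/ before nasal /ɲ/ → [õ]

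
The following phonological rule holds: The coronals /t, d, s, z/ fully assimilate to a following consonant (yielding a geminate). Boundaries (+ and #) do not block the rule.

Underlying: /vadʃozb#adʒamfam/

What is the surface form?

/d/ before /ʃ/ → [ʃ] (total assimilation)
/z/ before /b/ → [b] (total assimilation)

[vaʃʃobb#adʒamfam]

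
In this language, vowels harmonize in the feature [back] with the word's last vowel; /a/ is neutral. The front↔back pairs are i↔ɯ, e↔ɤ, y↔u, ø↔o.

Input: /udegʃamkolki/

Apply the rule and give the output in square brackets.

/u/ harmonizes with /i/ ([-back]) → [y]
/o/ harmonizes with /i/ ([-back]) → [ø]

[ydegʃamkølki]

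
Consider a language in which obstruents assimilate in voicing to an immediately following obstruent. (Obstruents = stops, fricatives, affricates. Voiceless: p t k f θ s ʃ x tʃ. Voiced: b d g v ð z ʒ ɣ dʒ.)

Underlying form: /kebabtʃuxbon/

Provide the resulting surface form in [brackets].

[kebaptʃuɣbon]

/b/ before /tʃ/ (voiceless) → [p]
/x/ before /b/ (voiced) → [ɣ]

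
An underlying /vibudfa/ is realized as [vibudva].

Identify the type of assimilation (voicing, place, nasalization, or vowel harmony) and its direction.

/f/→[v].
Each target copies a feature from the preceding segment, so the direction is progressive.

voicing assimilation, progressive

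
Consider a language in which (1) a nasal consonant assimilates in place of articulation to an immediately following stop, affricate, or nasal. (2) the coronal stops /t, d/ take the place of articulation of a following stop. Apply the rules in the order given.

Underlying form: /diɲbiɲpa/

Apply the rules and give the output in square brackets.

Rule 1: /ɲ/ before /b/ (labial) → [m]
Rule 1: /ɲ/ before /p/ (labial) → [m]
After rule 1: dimbimpa
Rule 2: no segment meets the rule's conditions; no change.

[dimbimpa]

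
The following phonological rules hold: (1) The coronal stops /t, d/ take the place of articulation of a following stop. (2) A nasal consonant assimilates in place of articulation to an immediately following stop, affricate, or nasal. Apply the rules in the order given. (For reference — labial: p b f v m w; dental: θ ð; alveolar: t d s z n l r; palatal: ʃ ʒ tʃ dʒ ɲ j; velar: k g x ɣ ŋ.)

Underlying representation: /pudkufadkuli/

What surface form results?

[pugkufagkuli]

Rule 1: /d/ before /k/ (velar) → [g]
Rule 1: /d/ before /k/ (velar) → [g]
After rule 1: pugkufagkuli
Rule 2: no segment meets the rule's conditions; no change.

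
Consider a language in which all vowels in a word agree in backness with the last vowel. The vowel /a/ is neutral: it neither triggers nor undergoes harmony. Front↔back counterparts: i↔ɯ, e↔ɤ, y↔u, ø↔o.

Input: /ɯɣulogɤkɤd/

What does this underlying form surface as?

no segment meets the rule's conditions; no change.

[ɯɣulogɤkɤd]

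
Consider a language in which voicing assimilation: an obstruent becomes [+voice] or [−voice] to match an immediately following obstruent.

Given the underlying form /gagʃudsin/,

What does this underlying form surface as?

/g/ before /ʃ/ (voiceless) → [k]
/d/ before /s/ (voiceless) → [t]

[gakʃutsin]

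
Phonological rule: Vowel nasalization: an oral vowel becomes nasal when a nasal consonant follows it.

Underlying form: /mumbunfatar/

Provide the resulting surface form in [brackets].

/u/ before nasal /m/ → [ũ]
/u/ before nasal /n/ → [ũ]

[mũmbũnfatar]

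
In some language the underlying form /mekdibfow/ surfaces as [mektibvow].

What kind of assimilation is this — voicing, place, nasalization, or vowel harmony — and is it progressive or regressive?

voicing assimilation, progressive

/d/→[t] /f/→[v].
Each target copies a feature from the preceding segment, so the direction is progressive.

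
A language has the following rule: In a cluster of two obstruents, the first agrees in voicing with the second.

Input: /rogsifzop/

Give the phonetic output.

[roksivzop]

/g/ before /s/ (voiceless) → [k]
/f/ before /z/ (voiced) → [v]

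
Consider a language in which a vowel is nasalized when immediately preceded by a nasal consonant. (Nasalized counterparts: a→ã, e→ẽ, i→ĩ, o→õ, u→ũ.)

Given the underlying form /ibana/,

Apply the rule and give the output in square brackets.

[ibanã]

/a/ after nasal /n/ → [ã]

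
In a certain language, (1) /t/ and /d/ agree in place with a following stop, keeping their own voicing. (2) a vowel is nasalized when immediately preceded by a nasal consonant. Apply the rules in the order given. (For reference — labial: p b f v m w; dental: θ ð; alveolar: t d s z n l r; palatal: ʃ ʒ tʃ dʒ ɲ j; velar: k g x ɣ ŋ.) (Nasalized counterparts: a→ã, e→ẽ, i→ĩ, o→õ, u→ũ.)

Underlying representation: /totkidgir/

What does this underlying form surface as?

[tokkiggir]

Rule 1: /t/ before /k/ (velar) → [k]
Rule 1: /d/ before /g/ (velar) → [g]
After rule 1: tokkiggir
Rule 2: no segment meets the rule's conditions; no change.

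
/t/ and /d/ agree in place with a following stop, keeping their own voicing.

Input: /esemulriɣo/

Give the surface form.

[esemulriɣo]

no segment meets the rule's conditions; no change.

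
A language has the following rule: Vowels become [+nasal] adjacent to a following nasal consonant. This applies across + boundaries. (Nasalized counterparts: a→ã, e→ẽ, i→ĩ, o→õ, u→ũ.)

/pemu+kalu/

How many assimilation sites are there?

1

/e/ before nasal /m/ → [ẽ]
1 segment changes.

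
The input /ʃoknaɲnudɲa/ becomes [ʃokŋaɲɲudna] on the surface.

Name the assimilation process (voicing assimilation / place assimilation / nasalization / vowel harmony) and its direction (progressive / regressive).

place assimilation, progressive

/n/→[ŋ] /n/→[ɲ] /ɲ/→[n].
Each target copies a feature from the preceding segment, so the direction is progressive.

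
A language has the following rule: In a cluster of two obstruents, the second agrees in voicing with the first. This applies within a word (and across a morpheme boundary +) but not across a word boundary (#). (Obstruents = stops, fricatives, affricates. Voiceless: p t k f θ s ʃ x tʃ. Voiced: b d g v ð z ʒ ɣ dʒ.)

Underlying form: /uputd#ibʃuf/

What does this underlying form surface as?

[uputt#ibʒuf]

/d/ after /t/ (voiceless) → [t]
/ʃ/ after /b/ (voiced) → [ʒ]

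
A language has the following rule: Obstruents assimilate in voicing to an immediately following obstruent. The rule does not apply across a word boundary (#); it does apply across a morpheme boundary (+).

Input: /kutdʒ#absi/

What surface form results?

/t/ before /dʒ/ (voiced) → [d]
/b/ before /s/ (voiceless) → [p]

[kuddʒ#apsi]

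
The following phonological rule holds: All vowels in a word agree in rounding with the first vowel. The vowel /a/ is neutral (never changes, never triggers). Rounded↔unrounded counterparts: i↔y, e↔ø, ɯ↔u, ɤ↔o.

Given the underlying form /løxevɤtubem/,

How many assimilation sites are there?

3

/e/ harmonizes with /ø/ ([+round]) → [ø]
/ɤ/ harmonizes with /ø/ ([+round]) → [o]
/e/ harmonizes with /ø/ ([+round]) → [ø]
3 segments change.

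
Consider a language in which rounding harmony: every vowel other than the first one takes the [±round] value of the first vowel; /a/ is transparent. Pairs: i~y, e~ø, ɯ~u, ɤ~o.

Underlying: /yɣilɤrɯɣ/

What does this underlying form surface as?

/i/ harmonizes with /y/ ([+round]) → [y]
/ɤ/ harmonizes with /y/ ([+round]) → [o]
/ɯ/ harmonizes with /y/ ([+round]) → [u]

[yɣyloruɣ]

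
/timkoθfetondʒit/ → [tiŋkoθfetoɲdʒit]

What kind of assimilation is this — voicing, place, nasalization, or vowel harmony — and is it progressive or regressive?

/m/→[ŋ] /n/→[ɲ].
Each target copies a feature from the following segment, so the direction is regressive.

place assimilation, regressive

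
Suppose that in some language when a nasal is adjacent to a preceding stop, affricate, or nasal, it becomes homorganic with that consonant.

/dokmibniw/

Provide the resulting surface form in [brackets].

/m/ after /k/ (velar) → [ŋ]
/n/ after /b/ (labial) → [m]

[dokŋibmiw]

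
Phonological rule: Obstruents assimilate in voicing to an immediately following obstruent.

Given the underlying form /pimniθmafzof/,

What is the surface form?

/f/ before /z/ (voiced) → [v]

[pimniθmavzof]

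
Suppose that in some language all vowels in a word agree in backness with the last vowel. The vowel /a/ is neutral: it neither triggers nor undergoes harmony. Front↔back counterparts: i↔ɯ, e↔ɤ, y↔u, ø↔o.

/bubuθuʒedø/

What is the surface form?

/u/ harmonizes with /ø/ ([-back]) → [y]
/u/ harmonizes with /ø/ ([-back]) → [y]
/u/ harmonizes with /ø/ ([-back]) → [y]

[bybyθyʒedø]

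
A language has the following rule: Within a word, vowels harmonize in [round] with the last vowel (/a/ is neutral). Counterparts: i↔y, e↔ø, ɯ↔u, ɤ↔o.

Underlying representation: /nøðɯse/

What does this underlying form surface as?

[neðɯse]

/ø/ harmonizes with /e/ ([-round]) → [e]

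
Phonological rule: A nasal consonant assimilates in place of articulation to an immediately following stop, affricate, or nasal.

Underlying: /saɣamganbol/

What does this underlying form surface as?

/m/ before /g/ (velar) → [ŋ]
/n/ before /b/ (labial) → [m]

[saɣaŋgambol]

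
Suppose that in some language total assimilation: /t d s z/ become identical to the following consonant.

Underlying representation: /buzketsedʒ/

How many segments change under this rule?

2

/z/ before /k/ → [k] (total assimilation)
/t/ before /s/ → [s] (total assimilation)
2 segments change.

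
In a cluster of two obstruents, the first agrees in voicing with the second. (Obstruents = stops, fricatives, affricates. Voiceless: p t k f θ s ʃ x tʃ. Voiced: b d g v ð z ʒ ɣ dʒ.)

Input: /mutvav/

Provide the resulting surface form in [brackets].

/t/ before /v/ (voiced) → [d]

[mudvav]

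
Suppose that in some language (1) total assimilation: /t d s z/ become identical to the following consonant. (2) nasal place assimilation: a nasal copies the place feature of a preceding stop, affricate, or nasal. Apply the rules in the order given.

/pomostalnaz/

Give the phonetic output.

Rule 1: /s/ before /t/ → [t] (total assimilation)
After rule 1: pomottalnaz
Rule 2: no segment meets the rule's conditions; no change.

[pomottalnaz]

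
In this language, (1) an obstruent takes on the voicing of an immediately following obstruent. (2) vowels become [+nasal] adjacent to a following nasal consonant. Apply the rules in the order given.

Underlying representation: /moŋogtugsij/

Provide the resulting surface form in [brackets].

[mõŋoktuksij]

Rule 1: /g/ before /t/ (voiceless) → [k]
Rule 1: /g/ before /s/ (voiceless) → [k]
After rule 1: moŋoktuksij
Rule 2: /o/ before nasal /ŋ/ → [õ]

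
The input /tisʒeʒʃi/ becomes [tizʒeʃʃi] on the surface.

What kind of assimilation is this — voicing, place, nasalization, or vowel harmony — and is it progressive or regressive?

/s/→[z] /ʒ/→[ʃ].
Each target copies a feature from the following segment, so the direction is regressive.

voicing assimilation, regressive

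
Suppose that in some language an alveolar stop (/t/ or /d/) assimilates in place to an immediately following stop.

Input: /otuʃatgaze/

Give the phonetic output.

/t/ before /g/ (velar) → [k]

[otuʃakgaze]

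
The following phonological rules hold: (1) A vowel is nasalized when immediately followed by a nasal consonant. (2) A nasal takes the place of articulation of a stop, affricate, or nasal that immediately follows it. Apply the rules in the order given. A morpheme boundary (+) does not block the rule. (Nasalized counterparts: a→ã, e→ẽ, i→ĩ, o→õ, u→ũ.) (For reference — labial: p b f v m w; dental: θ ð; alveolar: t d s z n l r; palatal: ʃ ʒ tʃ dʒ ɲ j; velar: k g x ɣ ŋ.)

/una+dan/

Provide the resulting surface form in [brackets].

[ũna+dãn]

Rule 1: /u/ before nasal /n/ → [ũ]
Rule 1: /a/ before nasal /n/ → [ã]
After rule 1: ũna+dãn
Rule 2: no segment meets the rule's conditions; no change.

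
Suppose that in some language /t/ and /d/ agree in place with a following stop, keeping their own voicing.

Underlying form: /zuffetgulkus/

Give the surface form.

/t/ before /g/ (velar) → [k]

[zuffekgulkus]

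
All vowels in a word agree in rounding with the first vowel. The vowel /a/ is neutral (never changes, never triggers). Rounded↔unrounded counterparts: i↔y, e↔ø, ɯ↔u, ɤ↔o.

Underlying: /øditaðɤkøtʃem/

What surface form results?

/i/ harmonizes with /ø/ ([+round]) → [y]
/ɤ/ harmonizes with /ø/ ([+round]) → [o]
/e/ harmonizes with /ø/ ([+round]) → [ø]

[ødytaðokøtʃøm]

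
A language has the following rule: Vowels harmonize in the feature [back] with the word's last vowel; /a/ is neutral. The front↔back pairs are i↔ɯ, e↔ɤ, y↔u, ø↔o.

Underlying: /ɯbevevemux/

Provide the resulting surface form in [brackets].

/e/ harmonizes with /u/ ([+back]) → [ɤ]
/e/ harmonizes with /u/ ([+back]) → [ɤ]
/e/ harmonizes with /u/ ([+back]) → [ɤ]

[ɯbɤvɤvɤmux]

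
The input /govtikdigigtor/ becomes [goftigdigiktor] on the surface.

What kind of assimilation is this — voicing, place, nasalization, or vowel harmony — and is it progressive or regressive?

voicing assimilation, regressive

/v/→[f] /k/→[g] /g/→[k].
Each target copies a feature from the following segment, so the direction is regressive.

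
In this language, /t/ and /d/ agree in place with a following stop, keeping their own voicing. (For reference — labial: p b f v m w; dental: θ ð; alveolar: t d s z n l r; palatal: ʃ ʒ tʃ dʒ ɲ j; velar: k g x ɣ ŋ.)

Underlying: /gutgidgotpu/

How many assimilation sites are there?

3

/t/ before /g/ (velar) → [k]
/d/ before /g/ (velar) → [g]
/t/ before /p/ (labial) → [p]
3 segments change.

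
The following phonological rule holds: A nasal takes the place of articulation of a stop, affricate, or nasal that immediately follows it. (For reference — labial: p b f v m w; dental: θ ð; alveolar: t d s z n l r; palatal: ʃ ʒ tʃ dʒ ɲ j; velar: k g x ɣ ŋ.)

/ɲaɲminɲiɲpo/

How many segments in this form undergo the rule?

/ɲ/ before /m/ (labial) → [m]
/n/ before /ɲ/ (palatal) → [ɲ]
/ɲ/ before /p/ (labial) → [m]
3 segments change.

3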